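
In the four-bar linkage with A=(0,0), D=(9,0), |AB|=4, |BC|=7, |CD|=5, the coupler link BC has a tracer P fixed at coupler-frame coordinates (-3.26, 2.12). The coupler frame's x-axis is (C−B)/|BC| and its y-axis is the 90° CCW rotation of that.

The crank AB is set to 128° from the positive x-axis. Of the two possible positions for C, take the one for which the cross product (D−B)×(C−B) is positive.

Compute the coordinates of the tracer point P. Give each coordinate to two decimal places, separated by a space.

A=(0,0), D=(9.00,0)
B = A + 4.00·(cos128°, sin128°) = (-2.4626, 3.1520)
|BD| = 11.8881
circle(B,7.00) ∩ circle(D,5.00): a=6.9535, h=0.8057
  candidates: C₊=(4.4556,2.0853) cross=9.579; C₋=(4.0283,0.5315) cross=-9.579
  mode + wants cross > 0 → take C=(4.4556,2.0853) (cross=9.579)
ex = (C−B)/|BC| = (0.9883,-0.1524); ey = (0.1524,0.9883)
P = B + -3.26·ex + 2.12·ey = (-5.3615,5.7441)

-5.36 5.74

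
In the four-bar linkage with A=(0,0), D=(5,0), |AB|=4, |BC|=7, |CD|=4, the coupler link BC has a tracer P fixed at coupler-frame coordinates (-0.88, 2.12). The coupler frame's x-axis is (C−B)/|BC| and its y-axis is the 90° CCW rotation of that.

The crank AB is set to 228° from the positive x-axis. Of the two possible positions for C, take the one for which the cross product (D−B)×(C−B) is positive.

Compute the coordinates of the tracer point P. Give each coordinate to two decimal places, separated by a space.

A=(0,0), D=(5.00,0)
B = A + 4.00·(cos228°, sin228°) = (-2.6765, -2.9726)
|BD| = 8.2320
circle(B,7.00) ∩ circle(D,4.00): a=6.1204, h=3.3972
  candidates: C₊=(1.8041,2.4055) cross=27.966; C₋=(4.2576,-3.9305) cross=-27.966
  mode + wants cross > 0 → take C=(1.8041,2.4055) (cross=27.966)
ex = (C−B)/|BC| = (0.6401,0.7683); ey = (-0.7683,0.6401)
P = B + -0.88·ex + 2.12·ey = (-4.8686,-2.2917)

-4.87 -2.29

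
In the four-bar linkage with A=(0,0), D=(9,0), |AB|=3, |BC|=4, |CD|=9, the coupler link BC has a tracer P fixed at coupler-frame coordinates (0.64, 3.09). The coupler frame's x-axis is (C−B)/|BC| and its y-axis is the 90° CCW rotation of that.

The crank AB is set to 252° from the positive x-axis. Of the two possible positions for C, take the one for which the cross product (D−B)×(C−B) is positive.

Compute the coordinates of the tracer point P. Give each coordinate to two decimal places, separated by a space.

A=(0,0), D=(9.00,0)
B = A + 3.00·(cos252°, sin252°) = (-0.9271, -2.8532)
|BD| = 10.3289
circle(B,4.00) ∩ circle(D,9.00): a=2.0180, h=3.4537
  candidates: C₊=(0.0584,1.0235) cross=35.673; C₋=(1.9664,-5.6150) cross=-35.673
  mode + wants cross > 0 → take C=(0.0584,1.0235) (cross=35.673)
ex = (C−B)/|BC| = (0.2464,0.9692); ey = (-0.9692,0.2464)
P = B + 0.64·ex + 3.09·ey = (-3.7641,-1.4716)

-3.76 -1.47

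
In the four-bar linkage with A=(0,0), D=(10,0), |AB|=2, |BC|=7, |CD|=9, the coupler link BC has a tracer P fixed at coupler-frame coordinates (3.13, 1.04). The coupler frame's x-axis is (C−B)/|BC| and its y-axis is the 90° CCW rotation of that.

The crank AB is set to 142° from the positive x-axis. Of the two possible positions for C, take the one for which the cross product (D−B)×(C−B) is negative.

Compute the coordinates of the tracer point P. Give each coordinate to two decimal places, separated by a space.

A=(0,0), D=(10.00,0)
B = A + 2.00·(cos142°, sin142°) = (-1.5760, 1.2313)
|BD| = 11.6413
circle(B,7.00) ∩ circle(D,9.00): a=4.4462, h=5.4066
  candidates: C₊=(3.4171,6.1373) cross=62.940; C₋=(2.2734,-4.6152) cross=-62.940
  mode - wants cross < 0 → take C=(2.2734,-4.6152) (cross=-62.940)
ex = (C−B)/|BC| = (0.5499,-0.8352); ey = (0.8352,0.5499)
P = B + 3.13·ex + 1.04·ey = (1.0139,-0.8110)

1.01 -0.81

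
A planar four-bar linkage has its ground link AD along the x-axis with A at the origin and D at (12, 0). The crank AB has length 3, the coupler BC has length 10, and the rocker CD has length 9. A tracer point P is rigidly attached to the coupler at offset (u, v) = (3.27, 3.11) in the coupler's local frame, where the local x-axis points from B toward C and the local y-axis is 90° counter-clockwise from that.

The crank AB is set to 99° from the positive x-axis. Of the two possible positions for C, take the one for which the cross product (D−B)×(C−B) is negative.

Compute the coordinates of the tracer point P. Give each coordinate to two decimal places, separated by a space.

3.91 1.86

A=(0,0), D=(12.00,0)
B = A + 3.00·(cos99°, sin99°) = (-0.4693, 2.9631)
|BD| = 12.8165
circle(B,10.00) ∩ circle(D,9.00): a=7.1495, h=6.9918
  candidates: C₊=(8.1029,8.1125) cross=89.610; C₋=(4.8701,-5.4922) cross=-89.610
  mode - wants cross < 0 → take C=(4.8701,-5.4922) (cross=-89.610)
ex = (C−B)/|BC| = (0.5339,-0.8455); ey = (0.8455,0.5339)
P = B + 3.27·ex + 3.11·ey = (3.9063,1.8587)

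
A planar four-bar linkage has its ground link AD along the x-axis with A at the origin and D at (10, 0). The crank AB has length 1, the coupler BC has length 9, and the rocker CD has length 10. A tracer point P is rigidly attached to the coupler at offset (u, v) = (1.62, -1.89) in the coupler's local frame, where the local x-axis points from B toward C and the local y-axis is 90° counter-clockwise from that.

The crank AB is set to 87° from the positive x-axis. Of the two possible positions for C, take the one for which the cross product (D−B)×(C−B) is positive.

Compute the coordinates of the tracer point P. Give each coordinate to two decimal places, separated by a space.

A=(0,0), D=(10.00,0)
B = A + 1.00·(cos87°, sin87°) = (0.0523, 0.9986)
|BD| = 9.9977
circle(B,9.00) ∩ circle(D,10.00): a=4.0486, h=8.0380
  candidates: C₊=(4.8836,8.5920) cross=80.361; C₋=(3.2778,-7.4035) cross=-80.361
  mode + wants cross > 0 → take C=(4.8836,8.5920) (cross=80.361)
ex = (C−B)/|BC| = (0.5368,0.8437); ey = (-0.8437,0.5368)
P = B + 1.62·ex + -1.89·ey = (2.5166,1.3509)

2.52 1.35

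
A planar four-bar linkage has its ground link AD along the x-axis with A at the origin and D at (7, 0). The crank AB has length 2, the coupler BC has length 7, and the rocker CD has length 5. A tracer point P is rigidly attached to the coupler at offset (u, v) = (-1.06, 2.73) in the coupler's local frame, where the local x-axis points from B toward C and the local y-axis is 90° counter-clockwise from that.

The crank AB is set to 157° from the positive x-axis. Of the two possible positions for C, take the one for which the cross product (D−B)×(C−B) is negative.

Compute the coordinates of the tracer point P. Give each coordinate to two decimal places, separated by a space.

A=(0,0), D=(7.00,0)
B = A + 2.00·(cos157°, sin157°) = (-1.8410, 0.7815)
|BD| = 8.8755
circle(B,7.00) ∩ circle(D,5.00): a=5.7898, h=3.9343
  candidates: C₊=(4.2727,4.1907) cross=34.919; C₋=(3.5799,-3.6473) cross=-34.919
  mode - wants cross < 0 → take C=(3.5799,-3.6473) (cross=-34.919)
ex = (C−B)/|BC| = (0.7744,-0.6327); ey = (0.6327,0.7744)
P = B + -1.06·ex + 2.73·ey = (-0.9347,3.5663)

-0.93 3.57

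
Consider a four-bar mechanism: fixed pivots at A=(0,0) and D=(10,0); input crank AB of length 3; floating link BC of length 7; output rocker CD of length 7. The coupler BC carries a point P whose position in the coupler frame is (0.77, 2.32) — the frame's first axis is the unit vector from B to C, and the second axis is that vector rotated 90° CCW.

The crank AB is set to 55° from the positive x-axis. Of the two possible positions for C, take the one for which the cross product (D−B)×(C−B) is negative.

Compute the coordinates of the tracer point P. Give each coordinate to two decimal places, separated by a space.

4.16 2.59

A=(0,0), D=(10.00,0)
B = A + 3.00·(cos55°, sin55°) = (1.7207, 2.4575)
|BD| = 8.6363
circle(B,7.00) ∩ circle(D,7.00): a=4.3181, h=5.5094
  candidates: C₊=(7.4281,6.5104) cross=47.581; C₋=(4.2927,-4.0529) cross=-47.581
  mode - wants cross < 0 → take C=(4.2927,-4.0529) (cross=-47.581)
ex = (C−B)/|BC| = (0.3674,-0.9301); ey = (0.9301,0.3674)
P = B + 0.77·ex + 2.32·ey = (4.1614,2.5937)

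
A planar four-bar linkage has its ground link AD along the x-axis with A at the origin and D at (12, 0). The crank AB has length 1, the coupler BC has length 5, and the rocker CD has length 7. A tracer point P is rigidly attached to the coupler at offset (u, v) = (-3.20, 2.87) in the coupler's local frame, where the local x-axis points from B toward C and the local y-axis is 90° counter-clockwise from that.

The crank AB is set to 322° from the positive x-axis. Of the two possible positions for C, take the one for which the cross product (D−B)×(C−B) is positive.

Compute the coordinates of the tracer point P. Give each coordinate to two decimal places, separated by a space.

A=(0,0), D=(12.00,0)
B = A + 1.00·(cos322°, sin322°) = (0.7880, -0.6157)
|BD| = 11.2289
circle(B,5.00) ∩ circle(D,7.00): a=4.5458, h=2.0823
  candidates: C₊=(5.2128,1.7128) cross=23.382; C₋=(5.4411,-2.4456) cross=-23.382
  mode + wants cross > 0 → take C=(5.2128,1.7128) (cross=23.382)
ex = (C−B)/|BC| = (0.8850,0.4657); ey = (-0.4657,0.8850)
P = B + -3.20·ex + 2.87·ey = (-3.3803,0.4340)

-3.38 0.43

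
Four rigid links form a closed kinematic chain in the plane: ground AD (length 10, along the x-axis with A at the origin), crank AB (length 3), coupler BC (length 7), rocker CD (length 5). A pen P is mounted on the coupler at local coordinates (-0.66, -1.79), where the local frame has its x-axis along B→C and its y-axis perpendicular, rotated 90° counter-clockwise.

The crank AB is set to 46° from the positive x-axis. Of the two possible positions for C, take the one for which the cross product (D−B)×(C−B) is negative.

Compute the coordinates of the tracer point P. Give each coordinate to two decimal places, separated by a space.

A=(0,0), D=(10.00,0)
B = A + 3.00·(cos46°, sin46°) = (2.0840, 2.1580)
|BD| = 8.2049
circle(B,7.00) ∩ circle(D,5.00): a=5.5650, h=4.2463
  candidates: C₊=(8.5699,4.7911) cross=34.840; C₋=(6.3362,-3.4024) cross=-34.840
  mode - wants cross < 0 → take C=(6.3362,-3.4024) (cross=-34.840)
ex = (C−B)/|BC| = (0.6075,-0.7944); ey = (0.7944,0.6075)
P = B + -0.66·ex + -1.79·ey = (0.2612,1.5949)

0.26 1.59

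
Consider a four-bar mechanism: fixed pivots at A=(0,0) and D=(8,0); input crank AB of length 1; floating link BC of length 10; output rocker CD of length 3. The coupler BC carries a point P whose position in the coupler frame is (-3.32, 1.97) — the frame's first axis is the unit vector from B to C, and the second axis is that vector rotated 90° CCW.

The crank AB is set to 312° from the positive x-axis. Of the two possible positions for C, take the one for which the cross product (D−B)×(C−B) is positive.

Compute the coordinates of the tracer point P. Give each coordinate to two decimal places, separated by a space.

A=(0,0), D=(8.00,0)
B = A + 1.00·(cos312°, sin312°) = (0.6691, -0.7431)
|BD| = 7.3684
circle(B,10.00) ∩ circle(D,3.00): a=9.8592, h=1.6722
  candidates: C₊=(10.3094,1.9148) cross=12.321; C₋=(10.6467,-1.4124) cross=-12.321
  mode + wants cross > 0 → take C=(10.3094,1.9148) (cross=12.321)
ex = (C−B)/|BC| = (0.9640,0.2658); ey = (-0.2658,0.9640)
P = B + -3.32·ex + 1.97·ey = (-3.0551,0.2735)

-3.06 0.27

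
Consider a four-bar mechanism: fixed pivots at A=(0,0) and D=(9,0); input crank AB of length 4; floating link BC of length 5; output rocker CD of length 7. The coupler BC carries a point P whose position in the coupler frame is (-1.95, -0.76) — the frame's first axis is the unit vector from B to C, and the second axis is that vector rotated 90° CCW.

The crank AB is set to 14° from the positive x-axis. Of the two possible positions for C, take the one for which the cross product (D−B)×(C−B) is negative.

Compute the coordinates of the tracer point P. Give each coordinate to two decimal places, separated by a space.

A=(0,0), D=(9.00,0)
B = A + 4.00·(cos14°, sin14°) = (3.8812, 0.9677)
|BD| = 5.2095
circle(B,5.00) ∩ circle(D,7.00): a=0.3012, h=4.9909
  candidates: C₊=(5.1043,5.8158) cross=26.000; C₋=(3.2501,-3.9923) cross=-26.000
  mode - wants cross < 0 → take C=(3.2501,-3.9923) (cross=-26.000)
ex = (C−B)/|BC| = (-0.1262,-0.9920); ey = (0.9920,-0.1262)
P = B + -1.95·ex + -0.76·ey = (3.3734,2.9980)

3.37 3.00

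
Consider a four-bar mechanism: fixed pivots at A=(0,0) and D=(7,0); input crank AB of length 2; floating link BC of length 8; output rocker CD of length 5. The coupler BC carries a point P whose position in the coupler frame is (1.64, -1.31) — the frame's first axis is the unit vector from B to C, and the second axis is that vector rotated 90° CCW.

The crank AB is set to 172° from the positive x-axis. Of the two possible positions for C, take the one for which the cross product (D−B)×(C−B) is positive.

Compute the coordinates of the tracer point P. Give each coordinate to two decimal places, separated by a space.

A=(0,0), D=(7.00,0)
B = A + 2.00·(cos172°, sin172°) = (-1.9805, 0.2783)
|BD| = 8.9848
circle(B,8.00) ∩ circle(D,5.00): a=6.6627, h=4.4281
  candidates: C₊=(4.8162,4.4979) cross=39.786; C₋=(4.5418,-4.3540) cross=-39.786
  mode + wants cross > 0 → take C=(4.8162,4.4979) (cross=39.786)
ex = (C−B)/|BC| = (0.8496,0.5274); ey = (-0.5274,0.8496)
P = B + 1.64·ex + -1.31·ey = (0.1037,0.0304)

0.10 0.03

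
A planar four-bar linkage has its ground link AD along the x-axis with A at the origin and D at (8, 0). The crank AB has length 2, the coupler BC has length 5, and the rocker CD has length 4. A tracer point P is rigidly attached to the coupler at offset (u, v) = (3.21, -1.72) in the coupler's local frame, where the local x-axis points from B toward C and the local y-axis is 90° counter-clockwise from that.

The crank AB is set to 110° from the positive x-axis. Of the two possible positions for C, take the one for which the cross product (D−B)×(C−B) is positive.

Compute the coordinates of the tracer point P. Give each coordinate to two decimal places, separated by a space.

2.40 -0.06

A=(0,0), D=(8.00,0)
B = A + 2.00·(cos110°, sin110°) = (-0.6840, 1.8794)
|BD| = 8.8851
circle(B,5.00) ∩ circle(D,4.00): a=4.9490, h=0.7123
  candidates: C₊=(4.3036,1.5287) cross=6.329; C₋=(4.0023,0.1364) cross=-6.329
  mode + wants cross > 0 → take C=(4.3036,1.5287) (cross=6.329)
ex = (C−B)/|BC| = (0.9975,-0.0701); ey = (0.0701,0.9975)
P = B + 3.21·ex + -1.72·ey = (2.3974,-0.0615)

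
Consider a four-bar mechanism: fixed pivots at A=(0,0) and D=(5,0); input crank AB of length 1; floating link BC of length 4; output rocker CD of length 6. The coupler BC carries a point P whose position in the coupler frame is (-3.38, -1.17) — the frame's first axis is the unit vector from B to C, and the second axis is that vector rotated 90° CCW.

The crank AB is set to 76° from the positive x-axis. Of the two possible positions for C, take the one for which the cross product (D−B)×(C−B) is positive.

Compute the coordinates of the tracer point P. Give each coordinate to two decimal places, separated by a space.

0.38 -2.60

A=(0,0), D=(5.00,0)
B = A + 1.00·(cos76°, sin76°) = (0.2419, 0.9703)
|BD| = 4.8560
circle(B,4.00) ∩ circle(D,6.00): a=0.3687, h=3.9830
  candidates: C₊=(1.3990,4.7993) cross=19.341; C₋=(-0.1927,-3.0060) cross=-19.341
  mode + wants cross > 0 → take C=(1.3990,4.7993) (cross=19.341)
ex = (C−B)/|BC| = (0.2893,0.9572); ey = (-0.9572,0.2893)
P = B + -3.38·ex + -1.17·ey = (0.3841,-2.6036)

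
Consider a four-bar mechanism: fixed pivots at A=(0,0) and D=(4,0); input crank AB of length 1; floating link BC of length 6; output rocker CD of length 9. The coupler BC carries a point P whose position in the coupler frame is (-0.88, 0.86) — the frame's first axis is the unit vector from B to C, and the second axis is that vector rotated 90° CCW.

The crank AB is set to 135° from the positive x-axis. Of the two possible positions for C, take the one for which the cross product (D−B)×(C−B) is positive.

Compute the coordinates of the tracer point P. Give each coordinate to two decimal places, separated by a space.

A=(0,0), D=(4.00,0)
B = A + 1.00·(cos135°, sin135°) = (-0.7071, 0.7071)
|BD| = 4.7599
circle(B,6.00) ∩ circle(D,9.00): a=-2.3470, h=5.5219
  candidates: C₊=(-2.2078,6.5164) cross=26.284; C₋=(-3.8484,-4.4049) cross=-26.284
  mode + wants cross > 0 → take C=(-2.2078,6.5164) (cross=26.284)
ex = (C−B)/|BC| = (-0.2501,0.9682); ey = (-0.9682,-0.2501)
P = B + -0.88·ex + 0.86·ey = (-1.3197,-0.3600)

-1.32 -0.36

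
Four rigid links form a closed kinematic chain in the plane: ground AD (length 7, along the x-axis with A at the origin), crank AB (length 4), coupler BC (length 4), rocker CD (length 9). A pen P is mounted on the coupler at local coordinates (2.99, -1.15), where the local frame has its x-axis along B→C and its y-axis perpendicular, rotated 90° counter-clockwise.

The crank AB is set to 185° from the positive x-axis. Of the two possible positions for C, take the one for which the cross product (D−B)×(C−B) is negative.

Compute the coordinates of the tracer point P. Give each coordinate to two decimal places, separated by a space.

-2.88 -3.36

A=(0,0), D=(7.00,0)
B = A + 4.00·(cos185°, sin185°) = (-3.9848, -0.3486)
|BD| = 10.9903
circle(B,4.00) ∩ circle(D,9.00): a=2.5380, h=3.0917
  candidates: C₊=(-1.5461,2.8220) cross=33.979; C₋=(-1.3500,-3.3582) cross=-33.979
  mode - wants cross < 0 → take C=(-1.3500,-3.3582) (cross=-33.979)
ex = (C−B)/|BC| = (0.6587,-0.7524); ey = (0.7524,0.6587)
P = B + 2.99·ex + -1.15·ey = (-2.8805,-3.3558)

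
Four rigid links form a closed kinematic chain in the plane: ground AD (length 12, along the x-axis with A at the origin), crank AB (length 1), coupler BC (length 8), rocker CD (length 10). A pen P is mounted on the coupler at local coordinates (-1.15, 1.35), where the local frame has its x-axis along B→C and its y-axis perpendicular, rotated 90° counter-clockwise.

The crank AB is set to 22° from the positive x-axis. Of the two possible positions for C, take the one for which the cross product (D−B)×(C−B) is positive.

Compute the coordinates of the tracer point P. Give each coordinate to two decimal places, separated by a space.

A=(0,0), D=(12.00,0)
B = A + 1.00·(cos22°, sin22°) = (0.9272, 0.3746)
|BD| = 11.0792
circle(B,8.00) ∩ circle(D,10.00): a=3.9149, h=6.9766
  candidates: C₊=(5.0757,7.2149) cross=77.295; C₋=(4.6040,-6.7304) cross=-77.295
  mode + wants cross > 0 → take C=(5.0757,7.2149) (cross=77.295)
ex = (C−B)/|BC| = (0.5186,0.8550); ey = (-0.8550,0.5186)
P = B + -1.15·ex + 1.35·ey = (-0.8235,0.0914)

-0.82 0.09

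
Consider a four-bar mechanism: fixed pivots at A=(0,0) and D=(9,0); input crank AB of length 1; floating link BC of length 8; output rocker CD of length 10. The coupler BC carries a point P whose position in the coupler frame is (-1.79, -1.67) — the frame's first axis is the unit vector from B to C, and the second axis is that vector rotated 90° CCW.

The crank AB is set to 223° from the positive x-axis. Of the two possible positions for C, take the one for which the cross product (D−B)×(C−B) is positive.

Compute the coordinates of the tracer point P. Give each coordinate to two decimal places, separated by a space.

0.29 -2.91

A=(0,0), D=(9.00,0)
B = A + 1.00·(cos223°, sin223°) = (-0.7314, -0.6820)
|BD| = 9.7552
circle(B,8.00) ∩ circle(D,10.00): a=3.0324, h=7.4030
  candidates: C₊=(1.7761,6.9149) cross=72.218; C₋=(2.8112,-7.8549) cross=-72.218
  mode + wants cross > 0 → take C=(1.7761,6.9149) (cross=72.218)
ex = (C−B)/|BC| = (0.3134,0.9496); ey = (-0.9496,0.3134)
P = B + -1.79·ex + -1.67·ey = (0.2934,-2.9052)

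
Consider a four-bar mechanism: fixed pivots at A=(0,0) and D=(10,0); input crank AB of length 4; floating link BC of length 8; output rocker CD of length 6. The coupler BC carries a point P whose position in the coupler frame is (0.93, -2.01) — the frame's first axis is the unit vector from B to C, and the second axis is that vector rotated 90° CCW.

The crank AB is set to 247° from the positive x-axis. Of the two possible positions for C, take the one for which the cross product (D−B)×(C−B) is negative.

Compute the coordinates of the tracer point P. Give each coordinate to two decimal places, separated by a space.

-0.92 -5.80

A=(0,0), D=(10.00,0)
B = A + 4.00·(cos247°, sin247°) = (-1.5629, -3.6820)
|BD| = 12.1350
circle(B,8.00) ∩ circle(D,6.00): a=7.2212, h=3.4430
  candidates: C₊=(4.2732,1.7897) cross=41.781; C₋=(6.3625,-4.7717) cross=-41.781
  mode - wants cross < 0 → take C=(6.3625,-4.7717) (cross=-41.781)
ex = (C−B)/|BC| = (0.9907,-0.1362); ey = (0.1362,0.9907)
P = B + 0.93·ex + -2.01·ey = (-0.9154,-5.8000)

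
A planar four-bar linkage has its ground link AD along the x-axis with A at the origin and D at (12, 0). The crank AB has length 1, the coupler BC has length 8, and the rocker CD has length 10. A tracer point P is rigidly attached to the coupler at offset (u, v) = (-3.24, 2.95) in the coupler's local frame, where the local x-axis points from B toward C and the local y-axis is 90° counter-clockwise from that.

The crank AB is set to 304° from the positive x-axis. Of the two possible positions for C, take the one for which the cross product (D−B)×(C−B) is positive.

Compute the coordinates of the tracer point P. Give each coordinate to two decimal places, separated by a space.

-3.55 -2.36

A=(0,0), D=(12.00,0)
B = A + 1.00·(cos304°, sin304°) = (0.5592, -0.8290)
|BD| = 11.4708
circle(B,8.00) ∩ circle(D,10.00): a=4.1662, h=6.8296
  candidates: C₊=(4.2209,6.2838) cross=78.340; C₋=(5.2081,-7.3396) cross=-78.340
  mode + wants cross > 0 → take C=(4.2209,6.2838) (cross=78.340)
ex = (C−B)/|BC| = (0.4577,0.8891); ey = (-0.8891,0.4577)
P = B + -3.24·ex + 2.95·ey = (-3.5466,-2.3595)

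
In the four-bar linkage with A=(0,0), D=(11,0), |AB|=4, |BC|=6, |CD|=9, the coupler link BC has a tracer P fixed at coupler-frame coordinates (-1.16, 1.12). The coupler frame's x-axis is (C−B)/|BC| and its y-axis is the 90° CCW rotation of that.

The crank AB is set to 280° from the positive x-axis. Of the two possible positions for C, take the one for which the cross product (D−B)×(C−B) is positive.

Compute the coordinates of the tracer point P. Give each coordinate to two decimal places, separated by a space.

A=(0,0), D=(11.00,0)
B = A + 4.00·(cos280°, sin280°) = (0.6946, -3.9392)
|BD| = 11.0326
circle(B,6.00) ∩ circle(D,9.00): a=3.4769, h=4.8899
  candidates: C₊=(2.1964,1.8698) cross=53.948; C₋=(5.6883,-7.2654) cross=-53.948
  mode + wants cross > 0 → take C=(2.1964,1.8698) (cross=53.948)
ex = (C−B)/|BC| = (0.2503,0.9682); ey = (-0.9682,0.2503)
P = B + -1.16·ex + 1.12·ey = (-0.6801,-4.7820)

-0.68 -4.78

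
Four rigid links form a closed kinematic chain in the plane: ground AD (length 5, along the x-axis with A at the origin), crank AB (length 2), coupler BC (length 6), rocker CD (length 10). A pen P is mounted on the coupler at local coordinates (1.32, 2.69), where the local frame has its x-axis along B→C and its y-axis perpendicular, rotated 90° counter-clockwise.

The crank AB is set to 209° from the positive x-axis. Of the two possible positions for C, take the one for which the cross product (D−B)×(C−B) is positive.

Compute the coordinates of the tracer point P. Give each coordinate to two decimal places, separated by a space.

A=(0,0), D=(5.00,0)
B = A + 2.00·(cos209°, sin209°) = (-1.7492, -0.9696)
|BD| = 6.8185
circle(B,6.00) ∩ circle(D,10.00): a=-1.2838, h=5.8610
  candidates: C₊=(-3.8535,4.6493) cross=39.964; C₋=(-2.1866,-6.9537) cross=-39.964
  mode + wants cross > 0 → take C=(-3.8535,4.6493) (cross=39.964)
ex = (C−B)/|BC| = (-0.3507,0.9365); ey = (-0.9365,-0.3507)
P = B + 1.32·ex + 2.69·ey = (-4.7313,-0.6769)

-4.73 -0.68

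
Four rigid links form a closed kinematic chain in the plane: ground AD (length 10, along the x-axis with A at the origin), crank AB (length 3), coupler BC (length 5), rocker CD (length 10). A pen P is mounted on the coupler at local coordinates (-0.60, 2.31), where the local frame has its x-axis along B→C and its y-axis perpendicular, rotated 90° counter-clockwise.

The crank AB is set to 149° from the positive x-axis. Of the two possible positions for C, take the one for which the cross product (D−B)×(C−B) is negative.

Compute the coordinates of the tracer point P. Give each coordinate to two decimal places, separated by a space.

A=(0,0), D=(10.00,0)
B = A + 3.00·(cos149°, sin149°) = (-2.5715, 1.5451)
|BD| = 12.6661
circle(B,5.00) ∩ circle(D,10.00): a=3.3724, h=3.6915
  candidates: C₊=(1.2260,4.7976) cross=46.757; C₋=(0.3254,-2.5302) cross=-46.757
  mode - wants cross < 0 → take C=(0.3254,-2.5302) (cross=-46.757)
ex = (C−B)/|BC| = (0.5794,-0.8151); ey = (0.8151,0.5794)
P = B + -0.60·ex + 2.31·ey = (-1.0363,3.3725)

-1.04 3.37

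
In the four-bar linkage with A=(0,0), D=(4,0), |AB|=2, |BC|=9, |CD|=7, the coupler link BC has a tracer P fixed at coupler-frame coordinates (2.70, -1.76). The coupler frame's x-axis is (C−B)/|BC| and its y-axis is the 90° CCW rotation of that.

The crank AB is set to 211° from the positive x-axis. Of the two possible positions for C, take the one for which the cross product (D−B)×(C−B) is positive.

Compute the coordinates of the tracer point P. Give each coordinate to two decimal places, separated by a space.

A=(0,0), D=(4.00,0)
B = A + 2.00·(cos211°, sin211°) = (-1.7143, -1.0301)
|BD| = 5.8064
circle(B,9.00) ∩ circle(D,7.00): a=5.6588, h=6.9984
  candidates: C₊=(2.6131,6.8612) cross=40.636; C₋=(5.0962,-6.9136) cross=-40.636
  mode + wants cross > 0 → take C=(2.6131,6.8612) (cross=40.636)
ex = (C−B)/|BC| = (0.4808,0.8768); ey = (-0.8768,0.4808)
P = B + 2.70·ex + -1.76·ey = (1.1271,0.4911)

1.13 0.49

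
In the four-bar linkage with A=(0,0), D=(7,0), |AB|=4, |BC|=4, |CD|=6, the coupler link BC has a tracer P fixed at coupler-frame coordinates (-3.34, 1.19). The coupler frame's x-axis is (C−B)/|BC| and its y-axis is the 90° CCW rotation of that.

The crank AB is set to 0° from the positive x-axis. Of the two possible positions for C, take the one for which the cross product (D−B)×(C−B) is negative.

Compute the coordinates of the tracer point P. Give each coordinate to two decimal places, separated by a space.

A=(0,0), D=(7.00,0)
B = A + 4.00·(cos0°, sin0°) = (4.0000, 0.0000)
|BD| = 3.0000
circle(B,4.00) ∩ circle(D,6.00): a=-1.8333, h=3.5551
  candidates: C₊=(2.1667,3.5551) cross=10.665; C₋=(2.1667,-3.5551) cross=-10.665
  mode - wants cross < 0 → take C=(2.1667,-3.5551) (cross=-10.665)
ex = (C−B)/|BC| = (-0.4583,-0.8888); ey = (0.8888,-0.4583)
P = B + -3.34·ex + 1.19·ey = (6.5885,2.4231)

6.59 2.42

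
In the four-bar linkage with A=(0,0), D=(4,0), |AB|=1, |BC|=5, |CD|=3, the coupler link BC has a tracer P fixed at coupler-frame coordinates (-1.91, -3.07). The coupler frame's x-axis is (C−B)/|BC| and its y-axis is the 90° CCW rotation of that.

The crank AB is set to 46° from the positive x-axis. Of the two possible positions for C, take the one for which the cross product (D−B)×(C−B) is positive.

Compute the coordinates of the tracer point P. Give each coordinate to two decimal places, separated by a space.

A=(0,0), D=(4.00,0)
B = A + 1.00·(cos46°, sin46°) = (0.6947, 0.7193)
|BD| = 3.3827
circle(B,5.00) ∩ circle(D,3.00): a=4.0563, h=2.9234
  candidates: C₊=(5.2799,2.7133) cross=9.889; C₋=(4.0365,-2.9998) cross=-9.889
  mode + wants cross > 0 → take C=(5.2799,2.7133) (cross=9.889)
ex = (C−B)/|BC| = (0.9170,0.3988); ey = (-0.3988,0.9170)
P = B + -1.91·ex + -3.07·ey = (0.1674,-2.8577)

0.17 -2.86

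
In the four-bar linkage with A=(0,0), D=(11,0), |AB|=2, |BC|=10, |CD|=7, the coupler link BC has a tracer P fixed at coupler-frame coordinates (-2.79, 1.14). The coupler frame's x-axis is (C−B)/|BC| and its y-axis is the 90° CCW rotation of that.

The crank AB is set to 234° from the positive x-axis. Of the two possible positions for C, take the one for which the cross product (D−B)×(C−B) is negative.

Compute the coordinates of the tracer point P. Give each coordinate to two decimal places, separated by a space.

-3.14 0.67

A=(0,0), D=(11.00,0)
B = A + 2.00·(cos234°, sin234°) = (-1.1756, -1.6180)
|BD| = 12.2826
circle(B,10.00) ∩ circle(D,7.00): a=8.2174, h=5.6986
  candidates: C₊=(6.2195,5.1134) cross=69.994; C₋=(7.7209,-6.1845) cross=-69.994
  mode - wants cross < 0 → take C=(7.7209,-6.1845) (cross=-69.994)
ex = (C−B)/|BC| = (0.8896,-0.4566); ey = (0.4566,0.8896)
P = B + -2.79·ex + 1.14·ey = (-3.1371,0.6702)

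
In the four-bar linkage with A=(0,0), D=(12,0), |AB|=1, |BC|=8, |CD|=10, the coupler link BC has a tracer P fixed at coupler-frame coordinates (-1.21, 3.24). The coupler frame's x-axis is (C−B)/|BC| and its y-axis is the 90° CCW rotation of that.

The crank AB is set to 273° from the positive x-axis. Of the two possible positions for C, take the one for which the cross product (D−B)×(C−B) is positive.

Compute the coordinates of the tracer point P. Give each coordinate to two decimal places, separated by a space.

-3.36 -0.46

A=(0,0), D=(12.00,0)
B = A + 1.00·(cos273°, sin273°) = (0.0523, -0.9986)
|BD| = 11.9893
circle(B,8.00) ∩ circle(D,10.00): a=4.4933, h=6.6189
  candidates: C₊=(3.9787,5.9715) cross=79.356; C₋=(5.0814,-7.2203) cross=-79.356
  mode + wants cross > 0 → take C=(3.9787,5.9715) (cross=79.356)
ex = (C−B)/|BC| = (0.4908,0.8713); ey = (-0.8713,0.4908)
P = B + -1.21·ex + 3.24·ey = (-3.3645,-0.4627)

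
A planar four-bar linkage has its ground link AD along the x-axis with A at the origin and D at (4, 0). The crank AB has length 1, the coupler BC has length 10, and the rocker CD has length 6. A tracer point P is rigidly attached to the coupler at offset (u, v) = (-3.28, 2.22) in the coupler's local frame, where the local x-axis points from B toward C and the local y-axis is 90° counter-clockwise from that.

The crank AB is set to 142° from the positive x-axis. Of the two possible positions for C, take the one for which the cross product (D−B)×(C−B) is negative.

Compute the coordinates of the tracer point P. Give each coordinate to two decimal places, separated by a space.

A=(0,0), D=(4.00,0)
B = A + 1.00·(cos142°, sin142°) = (-0.7880, 0.6157)
|BD| = 4.8274
circle(B,10.00) ∩ circle(D,6.00): a=9.0425, h=4.2700
  candidates: C₊=(8.7252,3.6976) cross=20.613; C₋=(7.6361,-4.7727) cross=-20.613
  mode - wants cross < 0 → take C=(7.6361,-4.7727) (cross=-20.613)
ex = (C−B)/|BC| = (0.8424,-0.5388); ey = (0.5388,0.8424)
P = B + -3.28·ex + 2.22·ey = (-2.3549,4.2532)

-2.35 4.25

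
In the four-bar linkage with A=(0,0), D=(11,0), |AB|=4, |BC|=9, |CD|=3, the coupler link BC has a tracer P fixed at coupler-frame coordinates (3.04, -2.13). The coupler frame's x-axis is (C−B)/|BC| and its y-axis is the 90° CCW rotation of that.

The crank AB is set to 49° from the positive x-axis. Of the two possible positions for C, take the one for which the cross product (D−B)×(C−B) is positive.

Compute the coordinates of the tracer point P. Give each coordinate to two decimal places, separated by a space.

A=(0,0), D=(11.00,0)
B = A + 4.00·(cos49°, sin49°) = (2.6242, 3.0188)
|BD| = 8.9032
circle(B,9.00) ∩ circle(D,3.00): a=8.4951, h=2.9721
  candidates: C₊=(11.6238,2.9344) cross=26.461; C₋=(9.6083,-2.6577) cross=-26.461
  mode + wants cross > 0 → take C=(11.6238,2.9344) (cross=26.461)
ex = (C−B)/|BC| = (1.0000,-0.0094); ey = (0.0094,1.0000)
P = B + 3.04·ex + -2.13·ey = (5.6441,0.8604)

5.64 0.86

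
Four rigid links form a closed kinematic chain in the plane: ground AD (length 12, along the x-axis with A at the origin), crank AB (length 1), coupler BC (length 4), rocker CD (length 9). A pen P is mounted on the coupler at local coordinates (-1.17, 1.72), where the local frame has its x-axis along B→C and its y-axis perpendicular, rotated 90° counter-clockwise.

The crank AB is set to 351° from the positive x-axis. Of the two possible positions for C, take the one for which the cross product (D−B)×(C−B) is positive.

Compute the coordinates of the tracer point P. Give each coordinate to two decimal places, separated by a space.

-1.09 0.01

A=(0,0), D=(12.00,0)
B = A + 1.00·(cos351°, sin351°) = (0.9877, -0.1564)
|BD| = 11.0134
circle(B,4.00) ∩ circle(D,9.00): a=2.5558, h=3.0770
  candidates: C₊=(3.4995,2.9566) cross=33.889; C₋=(3.5869,-3.1968) cross=-33.889
  mode + wants cross > 0 → take C=(3.4995,2.9566) (cross=33.889)
ex = (C−B)/|BC| = (0.6280,0.7783); ey = (-0.7783,0.6280)
P = B + -1.17·ex + 1.72·ey = (-1.0856,0.0131)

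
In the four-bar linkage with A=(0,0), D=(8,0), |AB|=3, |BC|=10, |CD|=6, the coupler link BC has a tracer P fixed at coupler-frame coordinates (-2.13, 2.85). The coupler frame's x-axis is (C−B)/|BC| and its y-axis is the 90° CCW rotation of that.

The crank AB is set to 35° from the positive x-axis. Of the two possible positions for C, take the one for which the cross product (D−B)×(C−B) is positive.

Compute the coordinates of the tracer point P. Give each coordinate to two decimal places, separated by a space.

-0.35 3.90

A=(0,0), D=(8.00,0)
B = A + 3.00·(cos35°, sin35°) = (2.4575, 1.7207)
|BD| = 5.8035
circle(B,10.00) ∩ circle(D,6.00): a=8.4157, h=5.4015
  candidates: C₊=(12.0962,4.3842) cross=31.348; C₋=(8.8931,-5.9332) cross=-31.348
  mode + wants cross > 0 → take C=(12.0962,4.3842) (cross=31.348)
ex = (C−B)/|BC| = (0.9639,0.2663); ey = (-0.2663,0.9639)
P = B + -2.13·ex + 2.85·ey = (-0.3547,3.9005)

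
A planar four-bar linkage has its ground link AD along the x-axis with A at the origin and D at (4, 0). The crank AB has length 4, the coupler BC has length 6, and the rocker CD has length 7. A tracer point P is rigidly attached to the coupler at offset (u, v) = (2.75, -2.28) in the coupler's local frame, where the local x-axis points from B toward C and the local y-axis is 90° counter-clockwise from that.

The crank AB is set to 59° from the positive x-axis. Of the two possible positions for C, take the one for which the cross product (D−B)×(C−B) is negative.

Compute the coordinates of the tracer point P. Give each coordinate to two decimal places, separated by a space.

-1.48 3.87

A=(0,0), D=(4.00,0)
B = A + 4.00·(cos59°, sin59°) = (2.0602, 3.4287)
|BD| = 3.9394
circle(B,6.00) ∩ circle(D,7.00): a=0.3197, h=5.9915
  candidates: C₊=(7.4323,6.1008) cross=23.603; C₋=(-2.9971,0.2001) cross=-23.603
  mode - wants cross < 0 → take C=(-2.9971,0.2001) (cross=-23.603)
ex = (C−B)/|BC| = (-0.8429,-0.5381); ey = (0.5381,-0.8429)
P = B + 2.75·ex + -2.28·ey = (-1.4846,3.8707)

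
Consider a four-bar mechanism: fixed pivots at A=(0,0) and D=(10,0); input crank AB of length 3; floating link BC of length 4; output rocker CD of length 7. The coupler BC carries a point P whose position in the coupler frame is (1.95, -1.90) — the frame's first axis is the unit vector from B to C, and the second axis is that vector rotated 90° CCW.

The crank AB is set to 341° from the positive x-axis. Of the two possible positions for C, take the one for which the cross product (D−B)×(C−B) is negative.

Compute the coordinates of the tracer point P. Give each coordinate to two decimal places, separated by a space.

A=(0,0), D=(10.00,0)
B = A + 3.00·(cos341°, sin341°) = (2.8366, -0.9767)
|BD| = 7.2297
circle(B,4.00) ∩ circle(D,7.00): a=1.3326, h=3.7715
  candidates: C₊=(3.6474,2.9402) cross=27.267; C₋=(4.6665,-4.5336) cross=-27.267
  mode - wants cross < 0 → take C=(4.6665,-4.5336) (cross=-27.267)
ex = (C−B)/|BC| = (0.4575,-0.8892); ey = (0.8892,0.4575)
P = B + 1.95·ex + -1.90·ey = (2.0391,-3.5799)

2.04 -3.58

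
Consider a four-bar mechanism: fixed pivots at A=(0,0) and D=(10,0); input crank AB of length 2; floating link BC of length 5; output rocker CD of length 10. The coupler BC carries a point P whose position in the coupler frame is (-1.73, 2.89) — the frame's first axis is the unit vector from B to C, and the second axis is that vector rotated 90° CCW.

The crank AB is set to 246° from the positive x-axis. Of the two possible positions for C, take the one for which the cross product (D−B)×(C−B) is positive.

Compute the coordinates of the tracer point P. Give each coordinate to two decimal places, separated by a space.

-4.05 -2.76

A=(0,0), D=(10.00,0)
B = A + 2.00·(cos246°, sin246°) = (-0.8135, -1.8271)
|BD| = 10.9667
circle(B,5.00) ∩ circle(D,10.00): a=2.0639, h=4.5541
  candidates: C₊=(0.4629,3.0073) cross=49.944; C₋=(1.9804,-5.9737) cross=-49.944
  mode + wants cross > 0 → take C=(0.4629,3.0073) (cross=49.944)
ex = (C−B)/|BC| = (0.2553,0.9669); ey = (-0.9669,0.2553)
P = B + -1.73·ex + 2.89·ey = (-4.0493,-2.7620)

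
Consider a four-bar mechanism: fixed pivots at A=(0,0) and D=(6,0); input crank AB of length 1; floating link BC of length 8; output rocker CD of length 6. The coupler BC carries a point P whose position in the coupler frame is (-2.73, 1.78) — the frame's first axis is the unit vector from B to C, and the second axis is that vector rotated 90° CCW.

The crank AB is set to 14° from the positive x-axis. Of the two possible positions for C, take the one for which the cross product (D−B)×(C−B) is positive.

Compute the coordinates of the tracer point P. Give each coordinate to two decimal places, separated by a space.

-2.21 -0.47

A=(0,0), D=(6.00,0)
B = A + 1.00·(cos14°, sin14°) = (0.9703, 0.2419)
|BD| = 5.0355
circle(B,8.00) ∩ circle(D,6.00): a=5.2980, h=5.9943
  candidates: C₊=(6.5502,5.9747) cross=30.184; C₋=(5.9742,-5.9999) cross=-30.184
  mode + wants cross > 0 → take C=(6.5502,5.9747) (cross=30.184)
ex = (C−B)/|BC| = (0.6975,0.7166); ey = (-0.7166,0.6975)
P = B + -2.73·ex + 1.78·ey = (-2.2094,-0.4729)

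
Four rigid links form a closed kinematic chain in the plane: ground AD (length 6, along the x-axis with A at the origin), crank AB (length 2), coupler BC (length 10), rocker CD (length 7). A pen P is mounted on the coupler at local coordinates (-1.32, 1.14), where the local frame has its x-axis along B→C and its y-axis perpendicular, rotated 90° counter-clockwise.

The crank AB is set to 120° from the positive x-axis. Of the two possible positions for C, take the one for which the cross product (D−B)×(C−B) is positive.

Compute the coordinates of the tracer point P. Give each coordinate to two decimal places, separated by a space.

A=(0,0), D=(6.00,0)
B = A + 2.00·(cos120°, sin120°) = (-1.0000, 1.7321)
|BD| = 7.2111
circle(B,10.00) ∩ circle(D,7.00): a=7.1418, h=6.9997
  candidates: C₊=(7.6140,6.8114) cross=50.475; C₋=(4.2514,-6.7781) cross=-50.475
  mode + wants cross > 0 → take C=(7.6140,6.8114) (cross=50.475)
ex = (C−B)/|BC| = (0.8614,0.5079); ey = (-0.5079,0.8614)
P = B + -1.32·ex + 1.14·ey = (-2.7161,2.0436)

-2.72 2.04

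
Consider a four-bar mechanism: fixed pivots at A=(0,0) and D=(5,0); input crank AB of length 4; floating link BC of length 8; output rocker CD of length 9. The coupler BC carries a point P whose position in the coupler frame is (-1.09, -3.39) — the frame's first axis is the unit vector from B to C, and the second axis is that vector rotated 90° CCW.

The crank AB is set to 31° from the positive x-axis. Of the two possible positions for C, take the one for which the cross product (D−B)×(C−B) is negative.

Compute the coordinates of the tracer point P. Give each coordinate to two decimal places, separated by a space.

3.11 5.61

A=(0,0), D=(5.00,0)
B = A + 4.00·(cos31°, sin31°) = (3.4287, 2.0602)
|BD| = 2.5910
circle(B,8.00) ∩ circle(D,9.00): a=-1.9851, h=7.7498
  candidates: C₊=(8.3868,8.3384) cross=20.080; C₋=(-3.9372,-1.0614) cross=-20.080
  mode - wants cross < 0 → take C=(-3.9372,-1.0614) (cross=-20.080)
ex = (C−B)/|BC| = (-0.9207,-0.3902); ey = (0.3902,-0.9207)
P = B + -1.09·ex + -3.39·ey = (3.1095,5.6067)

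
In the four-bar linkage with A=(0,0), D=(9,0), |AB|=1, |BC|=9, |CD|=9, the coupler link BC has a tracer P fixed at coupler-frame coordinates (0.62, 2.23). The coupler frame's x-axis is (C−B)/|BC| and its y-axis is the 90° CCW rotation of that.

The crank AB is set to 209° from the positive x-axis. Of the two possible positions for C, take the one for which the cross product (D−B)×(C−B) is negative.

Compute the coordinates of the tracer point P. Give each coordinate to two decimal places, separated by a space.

A=(0,0), D=(9.00,0)
B = A + 1.00·(cos209°, sin209°) = (-0.8746, -0.4848)
|BD| = 9.8865
circle(B,9.00) ∩ circle(D,9.00): a=4.9433, h=7.5209
  candidates: C₊=(3.6939,7.2695) cross=74.356; C₋=(4.4315,-7.7543) cross=-74.356
  mode - wants cross < 0 → take C=(4.4315,-7.7543) (cross=-74.356)
ex = (C−B)/|BC| = (0.5896,-0.8077); ey = (0.8077,0.5896)
P = B + 0.62·ex + 2.23·ey = (1.2921,0.3291)

1.29 0.33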